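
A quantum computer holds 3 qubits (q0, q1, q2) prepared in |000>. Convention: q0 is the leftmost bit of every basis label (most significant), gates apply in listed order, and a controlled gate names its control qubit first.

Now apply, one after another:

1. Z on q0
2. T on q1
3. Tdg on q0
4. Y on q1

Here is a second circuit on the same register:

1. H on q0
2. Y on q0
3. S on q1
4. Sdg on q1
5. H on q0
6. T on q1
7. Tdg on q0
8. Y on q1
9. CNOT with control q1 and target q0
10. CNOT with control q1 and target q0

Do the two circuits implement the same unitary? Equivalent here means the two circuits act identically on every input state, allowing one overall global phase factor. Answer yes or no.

No, they are not equivalent — no single phase factor reconciles the two unitaries.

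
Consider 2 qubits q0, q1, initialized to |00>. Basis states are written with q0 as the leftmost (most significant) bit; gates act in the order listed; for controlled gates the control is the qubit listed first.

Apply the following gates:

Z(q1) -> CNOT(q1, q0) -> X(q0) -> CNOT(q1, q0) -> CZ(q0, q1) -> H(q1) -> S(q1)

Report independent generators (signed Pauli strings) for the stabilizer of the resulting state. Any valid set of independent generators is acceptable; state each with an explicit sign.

One valid set of independent stabilizer generators is +IY, -ZI (any independent generating set of the same group is equally correct).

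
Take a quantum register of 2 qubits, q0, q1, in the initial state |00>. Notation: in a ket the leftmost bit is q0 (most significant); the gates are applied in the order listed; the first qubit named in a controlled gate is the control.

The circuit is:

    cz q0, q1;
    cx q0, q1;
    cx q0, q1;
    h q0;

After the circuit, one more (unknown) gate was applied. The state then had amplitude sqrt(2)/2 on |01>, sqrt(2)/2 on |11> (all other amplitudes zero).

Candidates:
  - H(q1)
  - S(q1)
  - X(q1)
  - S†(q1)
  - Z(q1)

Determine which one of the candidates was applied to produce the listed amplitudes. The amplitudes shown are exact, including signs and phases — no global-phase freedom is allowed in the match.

The applied gate was X(q1). Key observation: steps 2-3 multiply out to the identity, so the circuit reduces to the remaining gates.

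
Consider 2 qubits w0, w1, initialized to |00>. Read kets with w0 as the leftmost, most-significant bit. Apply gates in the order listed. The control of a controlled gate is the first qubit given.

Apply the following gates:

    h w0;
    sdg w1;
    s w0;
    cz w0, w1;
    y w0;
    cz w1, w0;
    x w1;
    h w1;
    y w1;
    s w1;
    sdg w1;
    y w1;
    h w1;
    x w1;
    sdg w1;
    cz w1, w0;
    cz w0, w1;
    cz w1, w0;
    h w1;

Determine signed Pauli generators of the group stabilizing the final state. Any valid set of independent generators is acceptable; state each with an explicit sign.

The stabilizer group can be generated by +YI, +IX, among other valid generating sets.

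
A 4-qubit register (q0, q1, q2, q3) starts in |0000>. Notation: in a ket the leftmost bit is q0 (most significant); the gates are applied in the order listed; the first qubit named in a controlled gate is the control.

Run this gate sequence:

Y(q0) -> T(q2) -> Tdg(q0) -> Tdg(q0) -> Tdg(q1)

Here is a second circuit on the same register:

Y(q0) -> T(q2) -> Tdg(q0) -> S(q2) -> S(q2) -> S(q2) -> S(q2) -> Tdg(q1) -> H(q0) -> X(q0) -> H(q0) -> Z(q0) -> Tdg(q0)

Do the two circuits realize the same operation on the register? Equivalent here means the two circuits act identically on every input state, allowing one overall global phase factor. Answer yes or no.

Yes: on every input state the two circuits agree up to one overall phase factor.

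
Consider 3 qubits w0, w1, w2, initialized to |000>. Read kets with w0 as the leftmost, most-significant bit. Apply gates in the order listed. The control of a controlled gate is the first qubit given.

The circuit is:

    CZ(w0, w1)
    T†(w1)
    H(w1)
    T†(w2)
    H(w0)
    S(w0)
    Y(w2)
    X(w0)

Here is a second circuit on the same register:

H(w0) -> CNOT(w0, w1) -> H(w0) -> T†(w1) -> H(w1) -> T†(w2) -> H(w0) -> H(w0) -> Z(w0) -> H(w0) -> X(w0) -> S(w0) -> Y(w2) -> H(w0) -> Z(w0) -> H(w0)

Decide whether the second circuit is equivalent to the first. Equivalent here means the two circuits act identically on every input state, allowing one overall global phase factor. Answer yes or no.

No, they are not equivalent — no single phase factor reconciles the two unitaries.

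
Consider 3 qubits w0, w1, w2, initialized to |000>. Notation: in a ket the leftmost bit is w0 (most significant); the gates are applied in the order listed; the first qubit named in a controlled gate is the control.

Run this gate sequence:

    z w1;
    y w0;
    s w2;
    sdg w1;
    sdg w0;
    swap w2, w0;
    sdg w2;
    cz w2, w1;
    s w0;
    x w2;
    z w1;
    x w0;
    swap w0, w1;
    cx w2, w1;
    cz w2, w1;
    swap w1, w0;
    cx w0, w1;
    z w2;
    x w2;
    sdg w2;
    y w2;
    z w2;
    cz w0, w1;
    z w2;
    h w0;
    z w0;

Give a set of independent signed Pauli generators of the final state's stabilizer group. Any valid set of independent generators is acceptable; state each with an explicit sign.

One valid set of independent stabilizer generators is +XII, -IZI, +IIZ (any independent generating set of the same group is equally correct).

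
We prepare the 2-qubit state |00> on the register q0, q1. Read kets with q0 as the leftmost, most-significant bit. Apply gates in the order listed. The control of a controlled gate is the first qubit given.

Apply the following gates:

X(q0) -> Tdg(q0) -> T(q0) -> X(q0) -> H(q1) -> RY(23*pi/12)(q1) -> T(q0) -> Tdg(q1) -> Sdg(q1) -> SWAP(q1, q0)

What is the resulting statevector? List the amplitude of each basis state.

The resulting statevector has amplitude -sqrt(6*sqrt(2) + 12)/8 - sqrt(2*sqrt(2) + 4)/8 - sqrt(4 - 2*sqrt(2))/8 + sqrt(12 - 6*sqrt(2))/8 on |00>, 0 on |01>, (-sqrt(2*sqrt(2) + 4)/8 + sqrt(4 - 2*sqrt(2))/8 + sqrt(12 - 6*sqrt(2))/8 + sqrt(6*sqrt(2) + 12)/8)*exp(I*pi/4) on |10>, 0 on |11>. Key observation: gates 1-4 undo each other exactly, leaving only the rest of the circuit to track.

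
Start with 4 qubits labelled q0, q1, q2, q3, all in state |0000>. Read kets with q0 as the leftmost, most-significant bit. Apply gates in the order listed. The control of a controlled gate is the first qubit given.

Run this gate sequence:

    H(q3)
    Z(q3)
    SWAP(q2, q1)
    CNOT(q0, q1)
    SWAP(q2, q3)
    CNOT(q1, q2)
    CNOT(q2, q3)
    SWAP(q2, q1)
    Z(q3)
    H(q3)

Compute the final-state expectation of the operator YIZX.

The observable YIZX averages to 0.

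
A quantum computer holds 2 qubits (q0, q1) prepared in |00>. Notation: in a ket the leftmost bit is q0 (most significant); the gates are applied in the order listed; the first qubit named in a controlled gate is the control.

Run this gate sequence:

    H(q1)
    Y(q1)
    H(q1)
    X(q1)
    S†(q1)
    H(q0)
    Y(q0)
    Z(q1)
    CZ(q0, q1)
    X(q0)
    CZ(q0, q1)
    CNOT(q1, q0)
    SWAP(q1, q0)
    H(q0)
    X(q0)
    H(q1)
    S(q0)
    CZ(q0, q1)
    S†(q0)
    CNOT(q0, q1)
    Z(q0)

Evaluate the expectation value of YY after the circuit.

In the final state, YY has expectation 1.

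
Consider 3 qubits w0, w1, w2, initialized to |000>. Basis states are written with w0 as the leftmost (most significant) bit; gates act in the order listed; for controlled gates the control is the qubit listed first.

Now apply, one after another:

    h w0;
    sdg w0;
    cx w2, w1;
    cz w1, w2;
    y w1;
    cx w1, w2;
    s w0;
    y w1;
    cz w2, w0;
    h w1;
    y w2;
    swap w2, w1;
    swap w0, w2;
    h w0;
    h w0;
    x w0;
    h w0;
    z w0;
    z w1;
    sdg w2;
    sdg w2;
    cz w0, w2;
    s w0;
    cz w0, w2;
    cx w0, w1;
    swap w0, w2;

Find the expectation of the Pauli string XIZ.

The expectation value of XIZ is 1. Key observation: steps 15-18 multiply out to the identity, so the circuit reduces to the remaining gates.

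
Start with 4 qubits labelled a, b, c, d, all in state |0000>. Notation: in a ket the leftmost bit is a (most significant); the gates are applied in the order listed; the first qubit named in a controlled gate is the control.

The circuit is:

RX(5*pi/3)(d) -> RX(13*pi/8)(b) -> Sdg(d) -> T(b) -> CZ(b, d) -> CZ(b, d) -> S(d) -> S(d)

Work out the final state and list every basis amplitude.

After the circuit, the state carries amplitude sqrt(3)*cos(3*pi/16)/2 on |0000>, -cos(3*pi/16)/2 on |0001>, sqrt(3)*exp(3*I*pi/4)*sin(3*pi/16)/2 on |0100>, -exp(3*I*pi/4)*sin(3*pi/16)/2 on |0101>, and 0 on every other basis state. Key observation: steps 5-6 multiply out to the identity, so the circuit reduces to the remaining gates.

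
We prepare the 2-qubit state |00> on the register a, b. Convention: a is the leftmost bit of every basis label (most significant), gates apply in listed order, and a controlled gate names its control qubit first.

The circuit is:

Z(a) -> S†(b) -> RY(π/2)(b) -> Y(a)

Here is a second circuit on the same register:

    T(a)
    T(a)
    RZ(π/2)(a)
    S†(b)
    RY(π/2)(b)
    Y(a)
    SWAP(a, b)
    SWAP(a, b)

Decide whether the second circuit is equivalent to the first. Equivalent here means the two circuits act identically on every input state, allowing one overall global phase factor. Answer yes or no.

Yes: on every input state the two circuits agree up to one overall phase factor.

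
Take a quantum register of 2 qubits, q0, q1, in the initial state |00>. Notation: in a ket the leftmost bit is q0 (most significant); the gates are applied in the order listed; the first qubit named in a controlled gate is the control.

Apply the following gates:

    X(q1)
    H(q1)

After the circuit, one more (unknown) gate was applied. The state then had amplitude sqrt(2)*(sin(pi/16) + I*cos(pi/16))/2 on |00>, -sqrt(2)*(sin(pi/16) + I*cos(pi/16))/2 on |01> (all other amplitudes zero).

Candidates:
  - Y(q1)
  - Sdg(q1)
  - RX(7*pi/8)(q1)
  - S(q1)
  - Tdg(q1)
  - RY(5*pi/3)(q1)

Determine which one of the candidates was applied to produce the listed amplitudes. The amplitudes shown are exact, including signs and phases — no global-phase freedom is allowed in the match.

It was RX(7*pi/8)(q1) that produced the state shown.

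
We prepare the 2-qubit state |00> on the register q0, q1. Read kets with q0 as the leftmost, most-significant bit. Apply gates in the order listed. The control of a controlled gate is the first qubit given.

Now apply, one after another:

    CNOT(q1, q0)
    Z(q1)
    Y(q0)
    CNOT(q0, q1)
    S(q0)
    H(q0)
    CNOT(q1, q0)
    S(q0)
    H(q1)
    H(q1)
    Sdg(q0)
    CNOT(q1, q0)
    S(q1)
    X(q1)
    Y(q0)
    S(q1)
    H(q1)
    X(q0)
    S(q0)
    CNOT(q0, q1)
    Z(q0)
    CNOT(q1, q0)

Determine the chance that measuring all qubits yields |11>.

Outcome |11> occurs with probability 1/4. Key observation: the block from step 7 through step 12 cancels to the identity and can be dropped.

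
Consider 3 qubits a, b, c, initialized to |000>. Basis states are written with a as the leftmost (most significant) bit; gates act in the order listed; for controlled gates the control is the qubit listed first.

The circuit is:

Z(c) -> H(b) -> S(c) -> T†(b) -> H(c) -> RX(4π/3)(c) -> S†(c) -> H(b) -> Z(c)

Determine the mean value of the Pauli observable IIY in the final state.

The expectation value of IIY is 1.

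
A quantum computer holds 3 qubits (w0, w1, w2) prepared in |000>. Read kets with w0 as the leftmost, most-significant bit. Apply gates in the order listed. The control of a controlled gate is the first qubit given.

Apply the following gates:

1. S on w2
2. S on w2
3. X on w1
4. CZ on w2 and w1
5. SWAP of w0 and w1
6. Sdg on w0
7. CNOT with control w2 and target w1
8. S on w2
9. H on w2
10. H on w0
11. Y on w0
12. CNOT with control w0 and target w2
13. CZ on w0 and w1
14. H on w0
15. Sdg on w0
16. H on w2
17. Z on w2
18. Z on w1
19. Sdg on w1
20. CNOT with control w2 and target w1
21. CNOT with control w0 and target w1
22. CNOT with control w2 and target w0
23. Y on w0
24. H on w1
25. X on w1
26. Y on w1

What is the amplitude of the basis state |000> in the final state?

The amplitude on |000> is 0.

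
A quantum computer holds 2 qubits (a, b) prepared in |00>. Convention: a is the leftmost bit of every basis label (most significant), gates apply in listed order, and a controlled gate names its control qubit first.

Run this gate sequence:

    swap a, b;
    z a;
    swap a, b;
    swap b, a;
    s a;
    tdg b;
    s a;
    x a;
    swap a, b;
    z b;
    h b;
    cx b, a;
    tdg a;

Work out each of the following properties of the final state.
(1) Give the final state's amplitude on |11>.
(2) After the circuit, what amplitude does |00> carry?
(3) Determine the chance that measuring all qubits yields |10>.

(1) The amplitude on |11> is -sqrt(2)*exp(3*I*pi/4)/2.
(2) The final state's coefficient on |00> equals -sqrt(2)/2.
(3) The probability of measuring |10> is 0.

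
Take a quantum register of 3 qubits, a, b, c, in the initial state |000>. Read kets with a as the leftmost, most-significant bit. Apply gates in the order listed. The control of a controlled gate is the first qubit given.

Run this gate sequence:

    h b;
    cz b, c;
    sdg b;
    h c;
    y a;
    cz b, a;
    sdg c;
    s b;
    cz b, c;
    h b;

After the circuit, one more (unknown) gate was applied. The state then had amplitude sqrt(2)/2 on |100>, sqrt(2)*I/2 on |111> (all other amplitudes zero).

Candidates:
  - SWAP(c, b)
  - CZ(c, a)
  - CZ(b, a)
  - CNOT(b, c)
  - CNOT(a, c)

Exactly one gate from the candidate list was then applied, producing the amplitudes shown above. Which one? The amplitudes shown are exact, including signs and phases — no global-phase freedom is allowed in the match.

The applied gate was CNOT(a, c).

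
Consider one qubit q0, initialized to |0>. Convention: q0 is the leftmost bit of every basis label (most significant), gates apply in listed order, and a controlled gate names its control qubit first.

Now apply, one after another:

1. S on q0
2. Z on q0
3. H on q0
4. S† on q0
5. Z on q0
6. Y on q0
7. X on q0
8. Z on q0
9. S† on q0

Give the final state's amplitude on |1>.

The amplitude on |1> is sqrt(2)*I/2.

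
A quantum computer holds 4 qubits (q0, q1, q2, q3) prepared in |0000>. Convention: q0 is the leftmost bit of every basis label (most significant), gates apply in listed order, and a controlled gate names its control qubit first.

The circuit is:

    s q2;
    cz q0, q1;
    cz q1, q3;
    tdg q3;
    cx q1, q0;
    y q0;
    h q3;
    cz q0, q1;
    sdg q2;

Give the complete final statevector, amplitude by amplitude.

The resulting statevector has amplitude sqrt(2)*I/2 on |1000>, sqrt(2)*I/2 on |1001>, and 0 on every other basis state.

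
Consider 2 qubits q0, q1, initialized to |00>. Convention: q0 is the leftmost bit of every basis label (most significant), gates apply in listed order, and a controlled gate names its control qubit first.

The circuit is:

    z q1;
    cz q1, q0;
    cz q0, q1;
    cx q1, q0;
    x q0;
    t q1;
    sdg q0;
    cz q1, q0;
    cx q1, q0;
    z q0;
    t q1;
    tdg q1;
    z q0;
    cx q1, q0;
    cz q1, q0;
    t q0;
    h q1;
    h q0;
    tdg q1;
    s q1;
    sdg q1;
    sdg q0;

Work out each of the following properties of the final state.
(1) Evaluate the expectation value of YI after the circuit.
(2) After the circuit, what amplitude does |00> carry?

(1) In the final state, YI has expectation 1.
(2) The amplitude on |00> is -exp(3*I*pi/4)/2.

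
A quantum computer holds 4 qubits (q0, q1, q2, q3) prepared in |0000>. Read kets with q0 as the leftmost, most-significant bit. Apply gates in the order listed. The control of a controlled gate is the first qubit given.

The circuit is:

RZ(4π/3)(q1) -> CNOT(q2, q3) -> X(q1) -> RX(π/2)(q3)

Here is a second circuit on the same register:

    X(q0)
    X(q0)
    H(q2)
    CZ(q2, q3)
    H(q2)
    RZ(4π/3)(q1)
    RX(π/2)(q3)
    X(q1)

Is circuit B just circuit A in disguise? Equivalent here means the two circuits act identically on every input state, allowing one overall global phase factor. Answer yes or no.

No, they are not equivalent — no single phase factor reconciles the two unitaries.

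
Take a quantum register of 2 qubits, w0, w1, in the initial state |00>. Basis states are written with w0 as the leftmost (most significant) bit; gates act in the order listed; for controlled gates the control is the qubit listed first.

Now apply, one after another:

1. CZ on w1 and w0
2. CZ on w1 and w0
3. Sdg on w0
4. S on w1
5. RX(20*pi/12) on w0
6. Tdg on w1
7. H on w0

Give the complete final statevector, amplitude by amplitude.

After the circuit, the state carries amplitude -sqrt(6)/4 - sqrt(2)*I/4 on |00>, 0 on |01>, -sqrt(6)/4 + sqrt(2)*I/4 on |10>, 0 on |11>.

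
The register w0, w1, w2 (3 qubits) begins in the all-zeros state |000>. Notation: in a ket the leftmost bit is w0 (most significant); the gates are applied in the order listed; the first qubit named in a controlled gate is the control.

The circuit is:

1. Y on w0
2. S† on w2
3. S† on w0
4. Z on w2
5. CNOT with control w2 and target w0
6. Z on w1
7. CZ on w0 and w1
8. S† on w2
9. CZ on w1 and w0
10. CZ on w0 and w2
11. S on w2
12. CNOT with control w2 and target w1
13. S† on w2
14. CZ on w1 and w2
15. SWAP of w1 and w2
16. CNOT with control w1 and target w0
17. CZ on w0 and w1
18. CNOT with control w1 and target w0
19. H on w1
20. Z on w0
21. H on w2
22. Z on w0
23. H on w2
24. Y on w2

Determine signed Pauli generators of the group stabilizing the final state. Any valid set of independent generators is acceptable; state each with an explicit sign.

One valid set of independent stabilizer generators is +IXI, -ZII, -IIZ (any independent generating set of the same group is equally correct).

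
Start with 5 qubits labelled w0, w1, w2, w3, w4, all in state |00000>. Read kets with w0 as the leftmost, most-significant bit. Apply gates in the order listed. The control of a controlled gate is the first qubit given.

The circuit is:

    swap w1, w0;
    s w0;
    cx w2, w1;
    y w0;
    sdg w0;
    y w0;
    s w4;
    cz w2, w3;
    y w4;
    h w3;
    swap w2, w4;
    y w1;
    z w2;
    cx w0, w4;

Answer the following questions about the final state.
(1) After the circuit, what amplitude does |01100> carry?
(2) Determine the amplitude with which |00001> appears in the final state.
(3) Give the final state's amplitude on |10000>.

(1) The amplitude on |01100> is -sqrt(2)*I/2.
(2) The amplitude on |00001> is 0.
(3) The amplitude on |10000> is 0.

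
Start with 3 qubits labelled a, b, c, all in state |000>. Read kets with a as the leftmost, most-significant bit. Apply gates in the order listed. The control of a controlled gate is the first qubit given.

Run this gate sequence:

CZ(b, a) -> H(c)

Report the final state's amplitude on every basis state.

The final amplitudes are sqrt(2)/2 on |000>, sqrt(2)/2 on |001>, and 0 on every other basis state.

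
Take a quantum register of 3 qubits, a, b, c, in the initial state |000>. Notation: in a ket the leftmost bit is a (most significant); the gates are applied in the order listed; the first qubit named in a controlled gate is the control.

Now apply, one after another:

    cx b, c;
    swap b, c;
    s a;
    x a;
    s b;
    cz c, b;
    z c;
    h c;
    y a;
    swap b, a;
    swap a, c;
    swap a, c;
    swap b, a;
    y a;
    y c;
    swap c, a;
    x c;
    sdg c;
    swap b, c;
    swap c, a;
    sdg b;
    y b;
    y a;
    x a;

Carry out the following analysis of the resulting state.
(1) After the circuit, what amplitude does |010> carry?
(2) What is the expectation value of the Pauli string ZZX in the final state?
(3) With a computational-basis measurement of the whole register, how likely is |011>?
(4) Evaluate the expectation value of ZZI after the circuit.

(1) |010> carries amplitude sqrt(2)*I/2 in the final state. Key observation: steps 9-14 multiply out to the identity, so the circuit reduces to the remaining gates.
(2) The expectation value of ZZX is 1.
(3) The probability of measuring |011> is 1/2.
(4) The observable ZZI averages to -1.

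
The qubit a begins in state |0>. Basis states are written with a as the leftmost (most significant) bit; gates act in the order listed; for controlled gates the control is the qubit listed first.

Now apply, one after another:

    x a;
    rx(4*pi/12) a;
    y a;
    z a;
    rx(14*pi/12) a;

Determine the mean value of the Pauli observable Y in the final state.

In the final state, Y has expectation 1.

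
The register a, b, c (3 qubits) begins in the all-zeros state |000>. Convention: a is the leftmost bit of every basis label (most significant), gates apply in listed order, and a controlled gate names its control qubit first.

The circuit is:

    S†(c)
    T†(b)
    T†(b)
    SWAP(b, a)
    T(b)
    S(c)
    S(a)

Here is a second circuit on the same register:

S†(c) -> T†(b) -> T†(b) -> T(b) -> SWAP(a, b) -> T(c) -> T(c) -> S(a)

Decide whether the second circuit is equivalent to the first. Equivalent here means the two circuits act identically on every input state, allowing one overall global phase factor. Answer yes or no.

No, they are not equivalent — no single phase factor reconciles the two unitaries.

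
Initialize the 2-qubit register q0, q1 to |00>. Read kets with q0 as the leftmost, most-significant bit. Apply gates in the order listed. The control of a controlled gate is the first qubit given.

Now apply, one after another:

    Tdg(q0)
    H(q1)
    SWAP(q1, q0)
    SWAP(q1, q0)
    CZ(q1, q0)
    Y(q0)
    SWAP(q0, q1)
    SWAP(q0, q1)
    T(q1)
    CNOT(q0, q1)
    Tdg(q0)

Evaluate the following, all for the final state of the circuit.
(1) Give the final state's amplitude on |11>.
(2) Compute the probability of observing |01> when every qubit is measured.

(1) The final state's coefficient on |11> equals sqrt(2)*exp(I*pi/4)/2.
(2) A full measurement returns |01> with probability 0.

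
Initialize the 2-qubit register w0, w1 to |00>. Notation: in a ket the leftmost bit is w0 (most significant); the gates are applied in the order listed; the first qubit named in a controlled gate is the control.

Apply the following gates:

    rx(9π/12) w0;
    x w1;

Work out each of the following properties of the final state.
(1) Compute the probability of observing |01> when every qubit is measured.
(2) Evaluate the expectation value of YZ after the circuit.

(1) A full measurement returns |01> with probability 1/2 - sqrt(2)/4.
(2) The expectation value of YZ is sqrt(2)/2.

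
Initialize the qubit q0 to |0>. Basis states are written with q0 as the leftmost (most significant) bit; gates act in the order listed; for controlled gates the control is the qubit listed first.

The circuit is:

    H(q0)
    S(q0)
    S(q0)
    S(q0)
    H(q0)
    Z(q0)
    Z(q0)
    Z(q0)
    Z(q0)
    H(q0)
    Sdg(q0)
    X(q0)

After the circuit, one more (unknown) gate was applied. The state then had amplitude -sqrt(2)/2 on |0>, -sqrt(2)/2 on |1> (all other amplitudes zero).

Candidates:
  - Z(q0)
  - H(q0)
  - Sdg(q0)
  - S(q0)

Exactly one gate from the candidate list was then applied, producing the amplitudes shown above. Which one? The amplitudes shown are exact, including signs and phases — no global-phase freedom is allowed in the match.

The applied gate was Z(q0). Key observation: steps 4-11 multiply out to the identity, so the circuit reduces to the remaining gates.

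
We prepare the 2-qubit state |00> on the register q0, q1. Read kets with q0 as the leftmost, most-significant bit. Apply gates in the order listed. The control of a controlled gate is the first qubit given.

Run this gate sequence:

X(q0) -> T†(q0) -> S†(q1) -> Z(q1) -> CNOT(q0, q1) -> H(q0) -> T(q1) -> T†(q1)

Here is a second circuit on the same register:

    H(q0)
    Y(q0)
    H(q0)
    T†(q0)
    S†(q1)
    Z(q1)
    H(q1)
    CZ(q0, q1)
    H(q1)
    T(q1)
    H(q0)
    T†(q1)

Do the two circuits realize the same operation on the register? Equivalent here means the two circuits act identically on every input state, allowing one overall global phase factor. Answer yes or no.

No, they are not equivalent — no single phase factor reconciles the two unitaries.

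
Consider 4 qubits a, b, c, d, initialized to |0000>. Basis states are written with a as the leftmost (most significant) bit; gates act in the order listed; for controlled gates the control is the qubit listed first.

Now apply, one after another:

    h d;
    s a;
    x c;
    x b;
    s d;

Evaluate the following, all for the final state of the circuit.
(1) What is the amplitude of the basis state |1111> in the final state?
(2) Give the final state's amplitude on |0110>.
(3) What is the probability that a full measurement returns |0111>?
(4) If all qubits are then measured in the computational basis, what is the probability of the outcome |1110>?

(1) |1111> carries amplitude 0 in the final state.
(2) |0110> carries amplitude sqrt(2)/2 in the final state.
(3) Outcome |0111> occurs with probability 1/2.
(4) Outcome |1110> occurs with probability 0.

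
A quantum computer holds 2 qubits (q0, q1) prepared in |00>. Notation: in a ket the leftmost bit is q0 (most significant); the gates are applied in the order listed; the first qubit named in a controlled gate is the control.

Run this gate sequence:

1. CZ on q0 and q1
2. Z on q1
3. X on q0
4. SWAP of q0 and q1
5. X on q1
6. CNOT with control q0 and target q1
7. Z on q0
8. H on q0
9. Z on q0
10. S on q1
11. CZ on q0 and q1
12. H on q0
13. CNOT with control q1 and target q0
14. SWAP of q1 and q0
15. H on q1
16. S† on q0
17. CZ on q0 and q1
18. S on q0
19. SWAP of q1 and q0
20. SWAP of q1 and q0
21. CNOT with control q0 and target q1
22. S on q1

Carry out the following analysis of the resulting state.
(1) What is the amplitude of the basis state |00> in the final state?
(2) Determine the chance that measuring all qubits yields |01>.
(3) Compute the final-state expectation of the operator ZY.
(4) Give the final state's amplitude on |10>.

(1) The amplitude on |00> is sqrt(2)/2.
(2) Outcome |01> occurs with probability 1/2.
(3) The expectation value of ZY is -1.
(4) |10> carries amplitude 0 in the final state.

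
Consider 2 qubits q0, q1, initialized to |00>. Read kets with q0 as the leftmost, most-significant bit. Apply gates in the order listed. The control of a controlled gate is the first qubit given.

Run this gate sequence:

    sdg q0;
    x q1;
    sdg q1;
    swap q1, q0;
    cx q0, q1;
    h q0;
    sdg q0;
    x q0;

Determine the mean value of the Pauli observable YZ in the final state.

In the final state, YZ has expectation 1.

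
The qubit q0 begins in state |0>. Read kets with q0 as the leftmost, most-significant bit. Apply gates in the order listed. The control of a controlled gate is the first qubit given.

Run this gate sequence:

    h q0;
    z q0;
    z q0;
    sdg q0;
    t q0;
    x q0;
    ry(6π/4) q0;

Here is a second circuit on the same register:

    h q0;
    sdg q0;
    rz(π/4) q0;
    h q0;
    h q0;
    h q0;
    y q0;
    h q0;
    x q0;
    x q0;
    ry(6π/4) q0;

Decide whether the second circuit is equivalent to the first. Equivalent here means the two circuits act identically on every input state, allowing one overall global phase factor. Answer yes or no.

No: there is an input state on which the two circuits produce genuinely different outputs (not merely differing by a phase).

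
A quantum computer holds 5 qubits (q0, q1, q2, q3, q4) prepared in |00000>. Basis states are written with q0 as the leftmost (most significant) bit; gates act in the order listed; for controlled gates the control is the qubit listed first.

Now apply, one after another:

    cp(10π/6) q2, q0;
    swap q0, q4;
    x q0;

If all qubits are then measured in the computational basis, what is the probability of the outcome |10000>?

A full measurement returns |10000> with probability 1.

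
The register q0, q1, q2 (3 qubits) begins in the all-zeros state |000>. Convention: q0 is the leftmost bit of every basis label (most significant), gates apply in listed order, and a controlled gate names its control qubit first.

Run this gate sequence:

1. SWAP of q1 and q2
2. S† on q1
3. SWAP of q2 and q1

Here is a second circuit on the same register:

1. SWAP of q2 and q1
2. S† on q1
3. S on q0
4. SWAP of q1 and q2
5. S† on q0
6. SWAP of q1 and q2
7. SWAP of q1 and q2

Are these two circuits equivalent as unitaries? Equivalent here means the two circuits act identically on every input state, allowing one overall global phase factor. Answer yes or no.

Yes: on every input state the two circuits agree up to one overall phase factor.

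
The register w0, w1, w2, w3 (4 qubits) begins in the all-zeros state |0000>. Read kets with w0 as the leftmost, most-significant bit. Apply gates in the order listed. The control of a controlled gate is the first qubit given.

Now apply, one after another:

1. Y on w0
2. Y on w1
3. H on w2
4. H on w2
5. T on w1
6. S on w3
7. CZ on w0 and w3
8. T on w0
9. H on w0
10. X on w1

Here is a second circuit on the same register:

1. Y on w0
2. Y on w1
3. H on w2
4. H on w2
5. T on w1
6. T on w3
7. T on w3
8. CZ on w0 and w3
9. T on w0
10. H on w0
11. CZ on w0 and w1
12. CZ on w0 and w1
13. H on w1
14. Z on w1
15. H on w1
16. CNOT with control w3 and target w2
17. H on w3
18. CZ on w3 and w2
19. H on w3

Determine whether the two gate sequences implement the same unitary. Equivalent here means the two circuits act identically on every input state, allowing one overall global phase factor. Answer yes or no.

No, they are not equivalent — no single phase factor reconciles the two unitaries.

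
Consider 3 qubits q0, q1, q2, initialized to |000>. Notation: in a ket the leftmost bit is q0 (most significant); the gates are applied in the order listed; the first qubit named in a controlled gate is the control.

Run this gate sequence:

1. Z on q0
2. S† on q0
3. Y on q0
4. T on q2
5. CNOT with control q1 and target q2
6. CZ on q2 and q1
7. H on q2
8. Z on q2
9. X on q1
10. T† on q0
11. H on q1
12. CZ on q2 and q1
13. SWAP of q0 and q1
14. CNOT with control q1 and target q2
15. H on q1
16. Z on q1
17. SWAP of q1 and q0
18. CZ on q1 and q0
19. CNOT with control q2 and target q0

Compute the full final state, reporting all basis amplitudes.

The final amplitudes are -sqrt(2)*exp(I*pi/4)/4 on |000>, sqrt(2)*exp(I*pi/4)/4 on |001>, -sqrt(2)*exp(I*pi/4)/4 on |010>, sqrt(2)*exp(I*pi/4)/4 on |011>, -sqrt(2)*exp(I*pi/4)/4 on |100>, sqrt(2)*exp(I*pi/4)/4 on |101>, sqrt(2)*exp(I*pi/4)/4 on |110>, -sqrt(2)*exp(I*pi/4)/4 on |111>.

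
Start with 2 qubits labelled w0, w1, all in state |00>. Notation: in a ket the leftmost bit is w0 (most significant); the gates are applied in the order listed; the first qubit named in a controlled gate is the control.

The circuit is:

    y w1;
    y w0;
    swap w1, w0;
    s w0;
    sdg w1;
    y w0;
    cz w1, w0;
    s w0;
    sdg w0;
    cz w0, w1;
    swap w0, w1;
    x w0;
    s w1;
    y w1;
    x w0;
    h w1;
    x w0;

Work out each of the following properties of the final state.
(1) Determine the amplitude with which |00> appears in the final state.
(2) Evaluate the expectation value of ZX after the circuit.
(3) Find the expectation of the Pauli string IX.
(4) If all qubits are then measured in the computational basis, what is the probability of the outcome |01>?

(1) The final state's coefficient on |00> equals -sqrt(2)/2.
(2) The observable ZX averages to -1.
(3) The observable IX averages to -1.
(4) The probability of measuring |01> is 1/2.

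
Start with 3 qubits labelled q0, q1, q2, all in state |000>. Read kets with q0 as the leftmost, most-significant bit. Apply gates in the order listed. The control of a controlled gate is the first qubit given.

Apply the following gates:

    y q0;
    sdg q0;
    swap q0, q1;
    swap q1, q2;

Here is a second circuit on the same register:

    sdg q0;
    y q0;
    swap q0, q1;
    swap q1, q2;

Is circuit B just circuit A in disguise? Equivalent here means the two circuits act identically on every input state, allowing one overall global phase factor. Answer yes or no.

No: there is an input state on which the two circuits produce genuinely different outputs (not merely differing by a phase).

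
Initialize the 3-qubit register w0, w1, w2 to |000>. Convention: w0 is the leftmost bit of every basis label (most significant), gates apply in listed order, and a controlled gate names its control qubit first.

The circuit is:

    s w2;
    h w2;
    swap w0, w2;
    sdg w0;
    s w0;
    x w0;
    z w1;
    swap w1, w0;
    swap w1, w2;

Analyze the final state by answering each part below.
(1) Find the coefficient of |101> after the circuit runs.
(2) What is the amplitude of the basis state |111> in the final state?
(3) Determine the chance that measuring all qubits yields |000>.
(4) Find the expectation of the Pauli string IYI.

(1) The final state's coefficient on |101> equals 0.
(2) The amplitude on |111> is 0.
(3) Outcome |000> occurs with probability 1/2.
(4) The expectation value of IYI is 0.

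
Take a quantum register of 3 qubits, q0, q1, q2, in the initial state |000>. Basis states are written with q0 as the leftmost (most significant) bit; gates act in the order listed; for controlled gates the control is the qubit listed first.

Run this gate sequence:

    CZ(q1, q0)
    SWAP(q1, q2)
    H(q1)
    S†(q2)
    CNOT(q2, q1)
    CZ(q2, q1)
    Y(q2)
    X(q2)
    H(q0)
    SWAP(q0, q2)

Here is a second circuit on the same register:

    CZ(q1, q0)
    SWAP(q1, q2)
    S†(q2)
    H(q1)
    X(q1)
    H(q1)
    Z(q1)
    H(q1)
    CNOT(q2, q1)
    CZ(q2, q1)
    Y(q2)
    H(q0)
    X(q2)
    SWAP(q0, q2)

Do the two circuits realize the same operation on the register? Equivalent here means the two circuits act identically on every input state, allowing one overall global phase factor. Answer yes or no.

Yes — the two circuits implement the same unitary up to a global phase.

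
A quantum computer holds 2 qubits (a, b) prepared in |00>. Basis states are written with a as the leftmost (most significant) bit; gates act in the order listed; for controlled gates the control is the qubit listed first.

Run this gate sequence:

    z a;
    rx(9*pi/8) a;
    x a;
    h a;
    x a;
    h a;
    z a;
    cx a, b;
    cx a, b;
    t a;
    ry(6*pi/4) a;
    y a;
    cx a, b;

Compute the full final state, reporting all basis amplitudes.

The final amplitudes are -sqrt(2)*sin(7*pi/16)/2 - sqrt(2)*I*exp(I*pi/4)*cos(7*pi/16)/2 on |00>, 0 on |01>, 0 on |10>, -sqrt(2)*sin(7*pi/16)/2 + sqrt(2)*I*exp(I*pi/4)*cos(7*pi/16)/2 on |11>. Key observation: gates 4-7 undo each other exactly, leaving only the rest of the circuit to track.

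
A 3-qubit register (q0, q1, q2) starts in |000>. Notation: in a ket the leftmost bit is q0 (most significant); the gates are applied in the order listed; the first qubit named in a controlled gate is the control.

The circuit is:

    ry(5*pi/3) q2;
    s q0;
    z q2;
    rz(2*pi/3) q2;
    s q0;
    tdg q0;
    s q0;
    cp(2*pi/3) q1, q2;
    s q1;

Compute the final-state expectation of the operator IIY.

In the final state, IIY has expectation 3/4.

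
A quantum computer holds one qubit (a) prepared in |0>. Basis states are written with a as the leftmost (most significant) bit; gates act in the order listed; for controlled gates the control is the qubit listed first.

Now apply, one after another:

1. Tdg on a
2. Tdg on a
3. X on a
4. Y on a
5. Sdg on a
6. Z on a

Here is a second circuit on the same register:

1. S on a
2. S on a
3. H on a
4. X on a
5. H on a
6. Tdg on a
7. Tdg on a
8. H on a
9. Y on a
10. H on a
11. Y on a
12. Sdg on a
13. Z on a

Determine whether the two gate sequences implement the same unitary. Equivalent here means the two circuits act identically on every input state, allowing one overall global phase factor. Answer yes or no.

No — the two circuits implement different unitaries, even allowing a global phase.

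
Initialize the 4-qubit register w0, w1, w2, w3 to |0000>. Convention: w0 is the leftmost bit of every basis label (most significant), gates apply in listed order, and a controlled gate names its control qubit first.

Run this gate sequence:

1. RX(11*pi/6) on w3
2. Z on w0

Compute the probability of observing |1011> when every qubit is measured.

A full measurement returns |1011> with probability 0.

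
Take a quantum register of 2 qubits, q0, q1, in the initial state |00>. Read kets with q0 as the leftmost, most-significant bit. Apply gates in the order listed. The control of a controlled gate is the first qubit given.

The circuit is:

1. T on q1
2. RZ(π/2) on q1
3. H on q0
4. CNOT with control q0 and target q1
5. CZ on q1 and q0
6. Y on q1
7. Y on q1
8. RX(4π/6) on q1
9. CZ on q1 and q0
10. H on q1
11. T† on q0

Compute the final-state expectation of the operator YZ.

The expectation value of YZ is sqrt(2)/4.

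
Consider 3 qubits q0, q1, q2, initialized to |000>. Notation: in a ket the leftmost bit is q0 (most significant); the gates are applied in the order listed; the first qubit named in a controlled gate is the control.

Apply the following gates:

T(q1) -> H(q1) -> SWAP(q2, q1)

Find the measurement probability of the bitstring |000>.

A full measurement returns |000> with probability 1/2.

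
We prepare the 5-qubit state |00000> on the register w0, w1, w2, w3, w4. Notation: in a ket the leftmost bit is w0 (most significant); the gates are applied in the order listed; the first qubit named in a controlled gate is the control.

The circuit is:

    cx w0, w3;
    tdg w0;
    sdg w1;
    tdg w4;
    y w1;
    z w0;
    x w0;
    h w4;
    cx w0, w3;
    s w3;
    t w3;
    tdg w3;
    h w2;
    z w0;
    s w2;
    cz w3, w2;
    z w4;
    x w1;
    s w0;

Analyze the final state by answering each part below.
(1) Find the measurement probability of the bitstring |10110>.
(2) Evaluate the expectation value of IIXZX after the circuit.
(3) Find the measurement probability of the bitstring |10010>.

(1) The probability of measuring |10110> is 1/4.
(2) The observable IIXZX averages to 0.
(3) Outcome |10010> occurs with probability 1/4.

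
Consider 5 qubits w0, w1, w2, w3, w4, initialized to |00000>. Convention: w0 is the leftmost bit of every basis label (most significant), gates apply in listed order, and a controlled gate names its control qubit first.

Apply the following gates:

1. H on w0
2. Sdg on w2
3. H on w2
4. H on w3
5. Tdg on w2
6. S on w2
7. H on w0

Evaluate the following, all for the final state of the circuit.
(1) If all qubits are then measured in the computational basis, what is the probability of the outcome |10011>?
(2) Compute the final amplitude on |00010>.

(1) A full measurement returns |10011> with probability 0.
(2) The final state's coefficient on |00010> equals 1/2.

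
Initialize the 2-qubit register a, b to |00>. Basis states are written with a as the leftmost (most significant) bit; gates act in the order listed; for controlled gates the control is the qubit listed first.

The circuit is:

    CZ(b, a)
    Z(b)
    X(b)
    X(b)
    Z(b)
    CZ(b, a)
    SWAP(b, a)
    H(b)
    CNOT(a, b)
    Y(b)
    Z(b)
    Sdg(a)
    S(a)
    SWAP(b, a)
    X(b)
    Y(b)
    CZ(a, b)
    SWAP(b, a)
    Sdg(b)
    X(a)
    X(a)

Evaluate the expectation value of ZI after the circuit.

The observable ZI averages to 1. Key observation: the block from step 1 through step 6 cancels to the identity and can be dropped.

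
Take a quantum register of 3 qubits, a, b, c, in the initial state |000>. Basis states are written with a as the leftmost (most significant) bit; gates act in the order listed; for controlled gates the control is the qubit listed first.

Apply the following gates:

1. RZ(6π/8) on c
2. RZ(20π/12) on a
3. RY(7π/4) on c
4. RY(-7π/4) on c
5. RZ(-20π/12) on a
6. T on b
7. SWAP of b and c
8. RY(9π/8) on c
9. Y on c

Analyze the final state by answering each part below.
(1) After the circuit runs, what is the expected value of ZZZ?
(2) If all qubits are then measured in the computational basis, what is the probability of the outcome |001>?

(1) In the final state, ZZZ has expectation sqrt(sqrt(2) + 2)/2. Key observation: the block from step 2 through step 5 cancels to the identity and can be dropped.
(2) A full measurement returns |001> with probability cos(7*pi/16)**2.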